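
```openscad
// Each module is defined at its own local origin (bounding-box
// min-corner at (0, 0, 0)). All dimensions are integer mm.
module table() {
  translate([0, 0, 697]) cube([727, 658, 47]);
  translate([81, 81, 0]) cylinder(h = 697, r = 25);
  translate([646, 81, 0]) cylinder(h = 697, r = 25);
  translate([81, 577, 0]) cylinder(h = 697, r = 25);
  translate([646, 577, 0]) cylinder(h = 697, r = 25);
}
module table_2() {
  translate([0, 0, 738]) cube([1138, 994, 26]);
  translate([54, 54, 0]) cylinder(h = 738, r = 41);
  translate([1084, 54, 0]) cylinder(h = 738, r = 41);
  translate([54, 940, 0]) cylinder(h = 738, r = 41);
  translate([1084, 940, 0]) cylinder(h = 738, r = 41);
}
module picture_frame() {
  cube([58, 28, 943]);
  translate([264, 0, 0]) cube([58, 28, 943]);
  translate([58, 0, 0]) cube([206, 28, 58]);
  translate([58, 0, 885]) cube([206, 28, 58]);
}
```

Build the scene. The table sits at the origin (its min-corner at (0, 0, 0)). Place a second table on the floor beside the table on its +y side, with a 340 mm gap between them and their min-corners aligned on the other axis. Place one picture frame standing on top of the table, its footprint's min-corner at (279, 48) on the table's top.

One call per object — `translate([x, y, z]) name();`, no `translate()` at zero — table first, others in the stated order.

table();
translate([0, 998, 0]) table_2();
translate([279, 48, 744]) picture_frame();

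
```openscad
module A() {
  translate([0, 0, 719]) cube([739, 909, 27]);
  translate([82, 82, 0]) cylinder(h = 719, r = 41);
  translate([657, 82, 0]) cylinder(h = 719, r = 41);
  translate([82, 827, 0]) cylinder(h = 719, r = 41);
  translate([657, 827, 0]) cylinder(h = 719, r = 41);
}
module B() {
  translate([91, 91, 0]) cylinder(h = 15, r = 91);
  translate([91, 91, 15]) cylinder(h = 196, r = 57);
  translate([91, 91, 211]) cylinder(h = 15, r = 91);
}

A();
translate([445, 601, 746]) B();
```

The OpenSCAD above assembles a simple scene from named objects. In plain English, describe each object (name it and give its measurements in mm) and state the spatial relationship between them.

A is a table with a 739×909 mm rectangular top, 27 mm thick, top surface at z = 746 mm, supported by four round legs of 82 mm diameter, each leg's bounding box inset 41 mm from the nearest pair of top edges, running from the floor.

B is a spool: two coaxial disc flanges of radius 91 mm and thickness 15 mm, joined by a core cylinder of radius 57 mm and height 196 mm. The lower flange rests on z = 0 and the three cylinders share a vertical axis.

The spool is on top of the table.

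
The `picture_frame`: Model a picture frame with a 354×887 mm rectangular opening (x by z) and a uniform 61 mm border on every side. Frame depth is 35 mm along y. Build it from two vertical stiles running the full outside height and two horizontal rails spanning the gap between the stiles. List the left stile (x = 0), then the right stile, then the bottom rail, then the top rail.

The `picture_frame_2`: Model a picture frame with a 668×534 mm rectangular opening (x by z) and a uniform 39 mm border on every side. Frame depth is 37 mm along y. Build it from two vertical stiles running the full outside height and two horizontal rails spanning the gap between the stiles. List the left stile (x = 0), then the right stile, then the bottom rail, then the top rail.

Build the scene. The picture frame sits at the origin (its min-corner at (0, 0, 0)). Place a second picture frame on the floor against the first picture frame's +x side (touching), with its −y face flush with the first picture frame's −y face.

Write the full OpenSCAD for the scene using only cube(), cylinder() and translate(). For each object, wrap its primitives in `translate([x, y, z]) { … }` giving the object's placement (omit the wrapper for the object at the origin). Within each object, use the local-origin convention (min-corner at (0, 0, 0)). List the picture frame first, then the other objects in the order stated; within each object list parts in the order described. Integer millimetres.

cube([61, 35, 1009]);
translate([415, 0, 0]) cube([61, 35, 1009]);
translate([61, 0, 0]) cube([354, 35, 61]);
translate([61, 0, 948]) cube([354, 35, 61]);
translate([476, 0, 0]) {
  cube([39, 37, 612]);
  translate([707, 0, 0]) cube([39, 37, 612]);
  translate([39, 0, 0]) cube([668, 37, 39]);
  translate([39, 0, 573]) cube([668, 37, 39]);
}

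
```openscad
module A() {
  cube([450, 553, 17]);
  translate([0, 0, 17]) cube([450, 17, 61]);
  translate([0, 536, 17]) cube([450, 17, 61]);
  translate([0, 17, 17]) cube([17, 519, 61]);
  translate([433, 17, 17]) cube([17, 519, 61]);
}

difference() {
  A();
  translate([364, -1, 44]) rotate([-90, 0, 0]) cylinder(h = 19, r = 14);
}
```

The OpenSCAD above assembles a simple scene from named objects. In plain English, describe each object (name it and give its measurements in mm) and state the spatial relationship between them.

A is an open-topped rectangular box: outside dimensions 450×553×78 mm, with a uniform wall and base thickness of 17 mm. The base is a full 450×553 slab on the floor; four walls sit on top of the base. The front and back walls (the −y and +y sides) span the full width; the two side walls fit between them.

The open box has a circular hole of radius 14 mm through its front wall, centred at (x = 364, z = 44).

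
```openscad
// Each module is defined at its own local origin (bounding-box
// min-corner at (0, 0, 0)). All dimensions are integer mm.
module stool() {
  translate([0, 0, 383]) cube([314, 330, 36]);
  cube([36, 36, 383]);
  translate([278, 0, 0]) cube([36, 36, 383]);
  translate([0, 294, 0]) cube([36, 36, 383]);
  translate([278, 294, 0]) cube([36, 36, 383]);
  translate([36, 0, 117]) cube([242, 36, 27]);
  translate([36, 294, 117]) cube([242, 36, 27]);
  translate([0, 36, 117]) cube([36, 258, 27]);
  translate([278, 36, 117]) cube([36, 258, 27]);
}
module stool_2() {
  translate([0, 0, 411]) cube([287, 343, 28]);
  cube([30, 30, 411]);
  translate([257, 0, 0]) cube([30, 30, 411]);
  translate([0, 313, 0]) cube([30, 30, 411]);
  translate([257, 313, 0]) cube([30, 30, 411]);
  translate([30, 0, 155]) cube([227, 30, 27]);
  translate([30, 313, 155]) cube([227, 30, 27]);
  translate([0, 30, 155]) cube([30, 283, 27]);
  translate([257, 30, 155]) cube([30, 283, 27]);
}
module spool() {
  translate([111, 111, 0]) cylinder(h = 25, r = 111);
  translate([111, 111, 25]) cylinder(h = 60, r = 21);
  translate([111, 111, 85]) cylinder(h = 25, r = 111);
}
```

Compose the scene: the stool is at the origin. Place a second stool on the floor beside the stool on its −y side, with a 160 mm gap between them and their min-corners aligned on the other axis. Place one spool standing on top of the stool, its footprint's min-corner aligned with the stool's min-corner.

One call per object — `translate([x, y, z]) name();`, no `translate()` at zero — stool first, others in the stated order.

stool();
translate([0, -503, 0]) stool_2();
translate([0, 0, 419]) spool();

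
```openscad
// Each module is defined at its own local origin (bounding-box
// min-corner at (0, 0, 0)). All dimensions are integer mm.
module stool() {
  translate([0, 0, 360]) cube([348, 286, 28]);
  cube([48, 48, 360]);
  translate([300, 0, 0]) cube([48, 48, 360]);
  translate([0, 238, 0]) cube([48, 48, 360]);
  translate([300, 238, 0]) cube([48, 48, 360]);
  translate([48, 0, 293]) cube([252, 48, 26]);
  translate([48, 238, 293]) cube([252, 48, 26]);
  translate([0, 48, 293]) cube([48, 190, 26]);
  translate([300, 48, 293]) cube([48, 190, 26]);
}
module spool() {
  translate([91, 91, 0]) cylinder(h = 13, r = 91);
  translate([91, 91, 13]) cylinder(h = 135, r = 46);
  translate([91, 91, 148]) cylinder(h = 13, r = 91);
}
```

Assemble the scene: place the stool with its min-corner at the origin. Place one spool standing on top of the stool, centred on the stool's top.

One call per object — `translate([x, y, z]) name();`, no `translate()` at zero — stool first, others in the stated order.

stool();
translate([83, 52, 388]) spool();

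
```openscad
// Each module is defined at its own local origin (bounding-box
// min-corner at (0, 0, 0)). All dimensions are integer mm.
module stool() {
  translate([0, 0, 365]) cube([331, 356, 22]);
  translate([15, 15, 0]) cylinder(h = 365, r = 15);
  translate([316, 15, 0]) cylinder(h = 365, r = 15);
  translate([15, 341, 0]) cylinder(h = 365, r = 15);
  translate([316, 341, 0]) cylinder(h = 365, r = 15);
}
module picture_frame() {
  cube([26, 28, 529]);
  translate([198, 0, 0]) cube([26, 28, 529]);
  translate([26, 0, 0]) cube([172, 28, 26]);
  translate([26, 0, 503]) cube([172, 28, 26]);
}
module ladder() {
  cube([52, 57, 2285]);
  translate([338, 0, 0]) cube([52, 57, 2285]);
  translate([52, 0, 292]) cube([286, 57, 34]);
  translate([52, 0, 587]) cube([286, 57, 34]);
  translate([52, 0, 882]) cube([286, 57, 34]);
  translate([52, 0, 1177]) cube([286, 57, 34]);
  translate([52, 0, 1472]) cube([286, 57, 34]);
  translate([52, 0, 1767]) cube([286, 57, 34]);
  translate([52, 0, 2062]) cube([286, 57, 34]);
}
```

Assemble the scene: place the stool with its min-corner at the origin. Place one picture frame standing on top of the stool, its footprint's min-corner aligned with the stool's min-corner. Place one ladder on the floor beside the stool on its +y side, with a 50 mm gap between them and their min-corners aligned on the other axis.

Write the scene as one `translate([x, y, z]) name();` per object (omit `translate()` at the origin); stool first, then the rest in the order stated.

stool();
translate([0, 0, 387]) picture_frame();
translate([0, 406, 0]) ladder();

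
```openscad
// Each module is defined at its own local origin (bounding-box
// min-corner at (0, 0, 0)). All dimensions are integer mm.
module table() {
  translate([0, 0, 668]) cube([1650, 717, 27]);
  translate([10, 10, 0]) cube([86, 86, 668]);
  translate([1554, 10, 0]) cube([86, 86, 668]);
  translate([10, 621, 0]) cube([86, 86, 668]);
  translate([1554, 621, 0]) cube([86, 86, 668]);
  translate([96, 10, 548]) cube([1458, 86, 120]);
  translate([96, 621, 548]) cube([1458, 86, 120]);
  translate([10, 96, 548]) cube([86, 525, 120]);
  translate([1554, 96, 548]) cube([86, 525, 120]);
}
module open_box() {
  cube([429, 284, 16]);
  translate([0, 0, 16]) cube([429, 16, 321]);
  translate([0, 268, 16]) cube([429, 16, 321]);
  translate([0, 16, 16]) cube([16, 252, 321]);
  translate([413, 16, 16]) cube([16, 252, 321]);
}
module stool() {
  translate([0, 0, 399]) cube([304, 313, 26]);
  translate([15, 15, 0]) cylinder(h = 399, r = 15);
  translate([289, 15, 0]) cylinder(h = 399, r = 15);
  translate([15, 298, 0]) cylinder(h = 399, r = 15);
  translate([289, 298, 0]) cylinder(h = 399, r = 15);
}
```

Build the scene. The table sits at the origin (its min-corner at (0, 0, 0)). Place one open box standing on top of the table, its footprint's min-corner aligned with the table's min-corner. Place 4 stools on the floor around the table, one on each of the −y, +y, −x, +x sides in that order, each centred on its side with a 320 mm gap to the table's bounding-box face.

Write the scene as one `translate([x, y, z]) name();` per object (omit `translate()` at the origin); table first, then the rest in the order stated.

table();
translate([0, 0, 695]) open_box();
translate([673, -633, 0]) stool();
translate([673, 1037, 0]) stool();
translate([-624, 202, 0]) stool();
translate([1970, 202, 0]) stool();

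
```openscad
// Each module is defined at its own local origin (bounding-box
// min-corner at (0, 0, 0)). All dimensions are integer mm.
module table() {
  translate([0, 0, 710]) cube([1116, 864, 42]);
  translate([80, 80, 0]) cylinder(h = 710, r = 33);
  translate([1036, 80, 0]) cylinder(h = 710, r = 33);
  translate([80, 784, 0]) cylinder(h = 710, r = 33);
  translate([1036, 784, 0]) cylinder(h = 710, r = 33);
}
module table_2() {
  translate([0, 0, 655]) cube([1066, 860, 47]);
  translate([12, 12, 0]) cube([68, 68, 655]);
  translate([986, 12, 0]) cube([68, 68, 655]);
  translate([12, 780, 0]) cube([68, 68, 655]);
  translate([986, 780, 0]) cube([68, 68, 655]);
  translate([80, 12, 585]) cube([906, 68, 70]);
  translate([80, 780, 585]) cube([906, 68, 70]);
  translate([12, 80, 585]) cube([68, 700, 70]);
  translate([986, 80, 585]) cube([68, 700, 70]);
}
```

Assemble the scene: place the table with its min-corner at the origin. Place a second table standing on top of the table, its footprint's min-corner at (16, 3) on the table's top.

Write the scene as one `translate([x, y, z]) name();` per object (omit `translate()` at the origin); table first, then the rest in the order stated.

table();
translate([16, 3, 752]) table_2();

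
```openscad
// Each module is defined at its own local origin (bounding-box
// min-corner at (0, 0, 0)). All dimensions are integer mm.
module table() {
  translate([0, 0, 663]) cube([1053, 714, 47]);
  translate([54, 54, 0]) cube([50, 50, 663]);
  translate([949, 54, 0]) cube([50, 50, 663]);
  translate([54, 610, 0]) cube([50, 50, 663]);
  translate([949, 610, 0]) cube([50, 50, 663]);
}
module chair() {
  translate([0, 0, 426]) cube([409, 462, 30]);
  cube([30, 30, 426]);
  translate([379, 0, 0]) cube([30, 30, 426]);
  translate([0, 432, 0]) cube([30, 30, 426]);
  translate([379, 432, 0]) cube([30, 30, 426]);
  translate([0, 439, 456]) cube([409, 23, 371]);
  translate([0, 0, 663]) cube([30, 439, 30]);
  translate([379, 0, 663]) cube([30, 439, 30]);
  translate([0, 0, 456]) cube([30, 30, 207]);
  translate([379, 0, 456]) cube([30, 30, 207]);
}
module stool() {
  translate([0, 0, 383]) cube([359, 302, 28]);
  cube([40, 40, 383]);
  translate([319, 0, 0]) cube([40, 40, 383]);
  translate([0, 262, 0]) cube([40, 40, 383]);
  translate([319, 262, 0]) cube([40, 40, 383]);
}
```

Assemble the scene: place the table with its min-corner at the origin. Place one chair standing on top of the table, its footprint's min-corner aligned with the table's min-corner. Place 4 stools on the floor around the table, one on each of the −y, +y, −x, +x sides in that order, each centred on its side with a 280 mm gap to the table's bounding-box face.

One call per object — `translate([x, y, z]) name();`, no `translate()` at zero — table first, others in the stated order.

table();
translate([0, 0, 710]) chair();
translate([347, -582, 0]) stool();
translate([347, 994, 0]) stool();
translate([-639, 206, 0]) stool();
translate([1333, 206, 0]) stool();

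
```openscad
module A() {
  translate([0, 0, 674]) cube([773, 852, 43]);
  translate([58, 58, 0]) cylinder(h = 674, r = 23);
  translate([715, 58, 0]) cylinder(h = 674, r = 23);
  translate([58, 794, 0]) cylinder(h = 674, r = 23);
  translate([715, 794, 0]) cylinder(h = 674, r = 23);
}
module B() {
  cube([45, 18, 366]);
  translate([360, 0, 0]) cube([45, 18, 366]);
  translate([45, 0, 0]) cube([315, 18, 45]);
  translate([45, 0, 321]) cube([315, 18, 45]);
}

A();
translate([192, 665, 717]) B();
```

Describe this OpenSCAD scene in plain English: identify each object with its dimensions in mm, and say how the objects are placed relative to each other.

A is a rectangular dining table. The top is 773×852×43 mm with its upper surface at z = 717 mm. It stands on four round legs of 46 mm diameter, each leg's bounding box inset 35 mm from the nearest pair of top edges, running from the floor to the underside of the top.

B is a rectangular picture frame lying in the x–z plane (depth along y). The opening is 315 mm wide (x) by 276 mm tall (z), surrounded by a border 45 mm wide on all four sides. The frame is 18 mm deep and is made of two full-height vertical stiles with two horizontal rails fitted between them.

The picture frame is on top of the table.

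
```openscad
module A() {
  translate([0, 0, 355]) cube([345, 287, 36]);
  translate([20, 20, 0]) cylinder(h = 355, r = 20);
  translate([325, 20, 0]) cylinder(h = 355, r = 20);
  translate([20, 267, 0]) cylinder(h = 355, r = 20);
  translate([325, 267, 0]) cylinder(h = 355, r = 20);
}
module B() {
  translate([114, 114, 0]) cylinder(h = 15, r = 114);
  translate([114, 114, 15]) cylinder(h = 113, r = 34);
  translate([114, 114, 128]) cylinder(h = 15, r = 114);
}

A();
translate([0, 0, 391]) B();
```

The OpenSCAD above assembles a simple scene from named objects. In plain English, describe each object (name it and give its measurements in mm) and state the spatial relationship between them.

A is a four-legged stool. The seat is a 345×287×36 mm slab whose top surface is at z = 391 mm; four round legs, each 40 mm in diameter, run from the floor (z = 0) to the underside of the seat, each leg's axis is inset half a diameter from the nearest pair of seat edges (so the leg's bounding box is flush with the corner).

B is a spool: two coaxial disc flanges of radius 114 mm and thickness 15 mm, joined by a core cylinder of radius 34 mm and height 113 mm. The lower flange rests on z = 0 and the three cylinders share a vertical axis.

The spool is on top of the stool.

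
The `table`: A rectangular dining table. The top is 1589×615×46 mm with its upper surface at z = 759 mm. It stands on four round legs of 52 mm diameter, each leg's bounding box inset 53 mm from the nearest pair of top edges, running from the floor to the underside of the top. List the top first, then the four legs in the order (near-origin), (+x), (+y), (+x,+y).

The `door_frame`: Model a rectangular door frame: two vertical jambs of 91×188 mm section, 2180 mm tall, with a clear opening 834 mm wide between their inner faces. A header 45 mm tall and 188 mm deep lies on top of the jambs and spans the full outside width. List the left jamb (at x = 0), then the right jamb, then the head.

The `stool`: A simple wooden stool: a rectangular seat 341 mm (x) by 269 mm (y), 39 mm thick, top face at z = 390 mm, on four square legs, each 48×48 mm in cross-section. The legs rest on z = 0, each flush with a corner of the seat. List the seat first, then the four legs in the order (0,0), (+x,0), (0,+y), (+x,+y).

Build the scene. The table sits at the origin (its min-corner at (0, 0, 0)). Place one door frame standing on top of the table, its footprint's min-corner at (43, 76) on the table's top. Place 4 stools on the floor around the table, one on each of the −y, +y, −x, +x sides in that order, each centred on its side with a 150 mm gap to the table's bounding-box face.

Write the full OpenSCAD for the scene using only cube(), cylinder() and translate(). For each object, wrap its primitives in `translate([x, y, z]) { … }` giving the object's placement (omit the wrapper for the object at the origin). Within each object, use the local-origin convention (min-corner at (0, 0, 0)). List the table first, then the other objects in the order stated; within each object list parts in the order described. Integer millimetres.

translate([0, 0, 713]) cube([1589, 615, 46]);
translate([79, 79, 0]) cylinder(h = 713, r = 26);
translate([1510, 79, 0]) cylinder(h = 713, r = 26);
translate([79, 536, 0]) cylinder(h = 713, r = 26);
translate([1510, 536, 0]) cylinder(h = 713, r = 26);
translate([43, 76, 759]) {
  cube([91, 188, 2180]);
  translate([925, 0, 0]) cube([91, 188, 2180]);
  translate([0, 0, 2180]) cube([1016, 188, 45]);
}
translate([624, -419, 0]) {
  translate([0, 0, 351]) cube([341, 269, 39]);
  cube([48, 48, 351]);
  translate([293, 0, 0]) cube([48, 48, 351]);
  translate([0, 221, 0]) cube([48, 48, 351]);
  translate([293, 221, 0]) cube([48, 48, 351]);
}
translate([624, 765, 0]) {
  translate([0, 0, 351]) cube([341, 269, 39]);
  cube([48, 48, 351]);
  translate([293, 0, 0]) cube([48, 48, 351]);
  translate([0, 221, 0]) cube([48, 48, 351]);
  translate([293, 221, 0]) cube([48, 48, 351]);
}
translate([-491, 173, 0]) {
  translate([0, 0, 351]) cube([341, 269, 39]);
  cube([48, 48, 351]);
  translate([293, 0, 0]) cube([48, 48, 351]);
  translate([0, 221, 0]) cube([48, 48, 351]);
  translate([293, 221, 0]) cube([48, 48, 351]);
}
translate([1739, 173, 0]) {
  translate([0, 0, 351]) cube([341, 269, 39]);
  cube([48, 48, 351]);
  translate([293, 0, 0]) cube([48, 48, 351]);
  translate([0, 221, 0]) cube([48, 48, 351]);
  translate([293, 221, 0]) cube([48, 48, 351]);
}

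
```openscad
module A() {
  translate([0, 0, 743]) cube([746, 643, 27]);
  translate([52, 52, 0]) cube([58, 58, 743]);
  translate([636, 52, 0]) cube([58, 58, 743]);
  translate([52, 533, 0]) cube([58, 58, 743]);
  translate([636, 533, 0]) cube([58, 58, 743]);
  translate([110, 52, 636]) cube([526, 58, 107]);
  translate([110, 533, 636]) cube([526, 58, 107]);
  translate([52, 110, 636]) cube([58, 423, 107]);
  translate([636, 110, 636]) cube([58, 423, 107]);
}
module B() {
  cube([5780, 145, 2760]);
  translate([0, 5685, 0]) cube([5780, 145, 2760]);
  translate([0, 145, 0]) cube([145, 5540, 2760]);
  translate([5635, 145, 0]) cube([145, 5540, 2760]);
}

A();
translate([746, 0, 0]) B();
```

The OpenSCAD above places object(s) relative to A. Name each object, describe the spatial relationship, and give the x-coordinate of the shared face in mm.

The table's +x face and the house frame's −x face are both at x = 746 mm.

A is a table. B is a house frame. The house frame is against the table's +x side, with their −y faces flush. The x-coordinate of the shared face is 746 mm.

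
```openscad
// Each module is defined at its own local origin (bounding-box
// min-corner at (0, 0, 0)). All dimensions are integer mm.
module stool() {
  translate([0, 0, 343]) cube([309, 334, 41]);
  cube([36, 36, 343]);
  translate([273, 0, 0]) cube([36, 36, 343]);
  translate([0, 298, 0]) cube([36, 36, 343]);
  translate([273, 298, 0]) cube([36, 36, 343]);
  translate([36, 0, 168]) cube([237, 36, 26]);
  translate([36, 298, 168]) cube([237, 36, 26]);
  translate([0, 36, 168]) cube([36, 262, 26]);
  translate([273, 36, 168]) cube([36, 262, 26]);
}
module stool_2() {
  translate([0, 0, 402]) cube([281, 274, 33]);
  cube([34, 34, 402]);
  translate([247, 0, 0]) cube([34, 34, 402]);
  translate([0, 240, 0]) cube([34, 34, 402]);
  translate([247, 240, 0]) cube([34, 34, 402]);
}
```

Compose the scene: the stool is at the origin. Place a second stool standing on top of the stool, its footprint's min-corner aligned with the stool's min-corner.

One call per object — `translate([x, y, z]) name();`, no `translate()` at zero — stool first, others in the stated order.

stool();
translate([0, 0, 384]) stool_2();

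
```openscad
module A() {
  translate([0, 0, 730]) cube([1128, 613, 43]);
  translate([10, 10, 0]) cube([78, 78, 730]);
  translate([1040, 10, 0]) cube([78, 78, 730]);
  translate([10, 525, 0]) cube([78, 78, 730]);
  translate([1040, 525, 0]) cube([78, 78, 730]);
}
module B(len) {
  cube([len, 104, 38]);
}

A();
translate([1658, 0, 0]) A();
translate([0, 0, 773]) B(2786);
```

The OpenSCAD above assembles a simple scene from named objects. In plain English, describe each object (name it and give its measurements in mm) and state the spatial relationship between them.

A is a rectangular dining table. The top is 1128×613×43 mm with its upper surface at z = 773 mm. It stands on four 78×78 mm square legs, each inset 10 mm from the nearest pair of top edges, running from the floor to the underside of the top.

B is a rectangular beam 2786 mm long (x), 104 mm deep (y), 38 mm thick (z).

The beam spans the tops of two tables placed 530 mm apart, resting at z = 773 mm.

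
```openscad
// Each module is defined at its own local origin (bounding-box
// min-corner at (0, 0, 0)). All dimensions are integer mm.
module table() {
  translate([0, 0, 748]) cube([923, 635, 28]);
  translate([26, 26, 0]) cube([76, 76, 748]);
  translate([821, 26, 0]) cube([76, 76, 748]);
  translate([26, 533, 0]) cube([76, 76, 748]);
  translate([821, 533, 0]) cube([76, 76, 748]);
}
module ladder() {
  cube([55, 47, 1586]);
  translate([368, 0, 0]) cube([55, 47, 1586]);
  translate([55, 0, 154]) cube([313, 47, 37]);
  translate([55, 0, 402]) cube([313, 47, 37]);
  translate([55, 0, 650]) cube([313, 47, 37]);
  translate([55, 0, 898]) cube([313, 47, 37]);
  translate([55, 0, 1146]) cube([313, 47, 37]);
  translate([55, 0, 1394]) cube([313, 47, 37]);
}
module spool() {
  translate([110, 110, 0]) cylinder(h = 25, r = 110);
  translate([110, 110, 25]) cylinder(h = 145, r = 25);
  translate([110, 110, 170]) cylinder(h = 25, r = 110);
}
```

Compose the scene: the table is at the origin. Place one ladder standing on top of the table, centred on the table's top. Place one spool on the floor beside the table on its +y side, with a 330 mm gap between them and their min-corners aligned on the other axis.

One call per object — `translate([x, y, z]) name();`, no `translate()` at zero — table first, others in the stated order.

table();
translate([250, 294, 776]) ladder();
translate([0, 965, 0]) spool();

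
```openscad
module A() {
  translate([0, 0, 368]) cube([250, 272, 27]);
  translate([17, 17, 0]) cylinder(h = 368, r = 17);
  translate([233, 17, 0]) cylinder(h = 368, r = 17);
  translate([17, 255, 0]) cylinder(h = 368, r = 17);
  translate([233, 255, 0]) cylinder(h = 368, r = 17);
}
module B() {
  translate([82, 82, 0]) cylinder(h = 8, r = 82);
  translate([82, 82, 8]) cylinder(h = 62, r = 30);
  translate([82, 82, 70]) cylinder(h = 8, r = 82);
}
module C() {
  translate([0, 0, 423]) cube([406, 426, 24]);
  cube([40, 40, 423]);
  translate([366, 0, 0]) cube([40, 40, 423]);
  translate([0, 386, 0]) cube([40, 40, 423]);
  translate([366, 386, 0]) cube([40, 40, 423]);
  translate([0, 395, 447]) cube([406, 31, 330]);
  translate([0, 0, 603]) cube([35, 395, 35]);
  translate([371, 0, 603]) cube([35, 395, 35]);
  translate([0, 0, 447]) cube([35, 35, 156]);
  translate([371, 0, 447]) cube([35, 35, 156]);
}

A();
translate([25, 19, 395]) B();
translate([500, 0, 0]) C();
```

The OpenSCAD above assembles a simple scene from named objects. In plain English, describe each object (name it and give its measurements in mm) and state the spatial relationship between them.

A is a four-legged stool. The seat is 250×272 mm, 27 mm thick, top at z = 395 mm. It stands on four round legs, each 34 mm in diameter, from z = 0 to the seat underside, each leg's axis is inset half a diameter from the nearest pair of seat edges (so the leg's bounding box is flush with the corner).

B is a spool: two coaxial disc flanges of radius 82 mm and thickness 8 mm, joined by a core cylinder of radius 30 mm and height 62 mm. The lower flange rests on z = 0 and the three cylinders share a vertical axis.

C is a chair: 406×426 mm seat, 24 mm thick, top at z = 447 mm, on four 40 mm square corner legs flush with the seat edges. A 31 mm thick backrest slab spans the full seat width, extending 330 mm above the seat top, its back face flush with the seat's +y edge. Two armrests of 35×35 mm section run along each side from the seat's front edge to the front of the backrest, top faces 191 mm above the seat top and outer faces flush with the seat's x-edges; a 35×35 mm post under the front of each armrest stands on the seat at the front corner.

The spool is on top of the stool. The chair is on the floor beside the stool on its +x side.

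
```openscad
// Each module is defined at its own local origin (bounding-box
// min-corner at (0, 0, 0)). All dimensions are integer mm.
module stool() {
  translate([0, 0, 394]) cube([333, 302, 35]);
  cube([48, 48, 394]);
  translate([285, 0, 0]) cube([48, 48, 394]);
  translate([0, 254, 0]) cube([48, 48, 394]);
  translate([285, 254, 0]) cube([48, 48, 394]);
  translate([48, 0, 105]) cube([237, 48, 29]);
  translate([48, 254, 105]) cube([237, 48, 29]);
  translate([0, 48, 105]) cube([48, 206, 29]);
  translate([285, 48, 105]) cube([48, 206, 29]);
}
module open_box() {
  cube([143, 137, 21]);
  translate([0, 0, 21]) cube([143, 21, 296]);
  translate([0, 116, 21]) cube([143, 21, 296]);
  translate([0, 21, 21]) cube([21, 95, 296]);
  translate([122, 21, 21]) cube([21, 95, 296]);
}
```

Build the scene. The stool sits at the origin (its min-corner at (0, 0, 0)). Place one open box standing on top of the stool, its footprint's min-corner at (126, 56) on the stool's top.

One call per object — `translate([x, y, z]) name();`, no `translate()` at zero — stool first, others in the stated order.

stool();
translate([126, 56, 429]) open_box();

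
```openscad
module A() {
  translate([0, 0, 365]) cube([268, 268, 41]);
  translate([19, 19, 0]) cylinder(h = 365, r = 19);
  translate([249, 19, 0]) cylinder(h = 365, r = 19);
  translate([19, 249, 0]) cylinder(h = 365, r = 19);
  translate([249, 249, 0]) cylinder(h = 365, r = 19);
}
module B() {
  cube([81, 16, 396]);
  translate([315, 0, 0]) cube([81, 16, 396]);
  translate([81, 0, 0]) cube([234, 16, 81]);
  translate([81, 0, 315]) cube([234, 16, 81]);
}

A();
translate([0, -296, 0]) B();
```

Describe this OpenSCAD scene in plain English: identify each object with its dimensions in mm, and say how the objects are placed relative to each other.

A is a four-legged stool. The seat is a 268×268×41 mm slab whose top surface is at z = 406 mm; four round legs, each 38 mm in diameter, run from the floor (z = 0) to the underside of the seat, each leg's axis is inset half a diameter from the nearest pair of seat edges (so the leg's bounding box is flush with the corner).

B is a rectangular picture frame lying in the x–z plane (depth along y). The opening is 234 mm wide (x) by 234 mm tall (z), surrounded by a border 81 mm wide on all four sides. The frame is 16 mm deep and is made of two full-height vertical stiles with two horizontal rails fitted between them.

The picture frame is on the floor beside the stool on its −y side.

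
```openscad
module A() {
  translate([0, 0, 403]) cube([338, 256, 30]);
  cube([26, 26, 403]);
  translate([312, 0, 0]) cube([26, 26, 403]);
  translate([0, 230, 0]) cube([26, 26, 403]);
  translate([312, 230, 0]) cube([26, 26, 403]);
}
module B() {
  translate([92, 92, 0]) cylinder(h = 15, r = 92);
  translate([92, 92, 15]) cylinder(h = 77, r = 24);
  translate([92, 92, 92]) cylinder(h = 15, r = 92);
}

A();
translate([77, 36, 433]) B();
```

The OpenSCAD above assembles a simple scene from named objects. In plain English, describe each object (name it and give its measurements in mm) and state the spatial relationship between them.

A is a simple wooden stool: a rectangular seat 338 mm (x) by 256 mm (y), 30 mm thick, top face at z = 433 mm, on four square legs, each 26×26 mm in cross-section. The legs rest on z = 0, each flush with a corner of the seat.

B is a spool: two coaxial disc flanges of radius 92 mm and thickness 15 mm, joined by a core cylinder of radius 24 mm and height 77 mm. The lower flange rests on z = 0 and the three cylinders share a vertical axis.

The spool is on top of the stool, centred.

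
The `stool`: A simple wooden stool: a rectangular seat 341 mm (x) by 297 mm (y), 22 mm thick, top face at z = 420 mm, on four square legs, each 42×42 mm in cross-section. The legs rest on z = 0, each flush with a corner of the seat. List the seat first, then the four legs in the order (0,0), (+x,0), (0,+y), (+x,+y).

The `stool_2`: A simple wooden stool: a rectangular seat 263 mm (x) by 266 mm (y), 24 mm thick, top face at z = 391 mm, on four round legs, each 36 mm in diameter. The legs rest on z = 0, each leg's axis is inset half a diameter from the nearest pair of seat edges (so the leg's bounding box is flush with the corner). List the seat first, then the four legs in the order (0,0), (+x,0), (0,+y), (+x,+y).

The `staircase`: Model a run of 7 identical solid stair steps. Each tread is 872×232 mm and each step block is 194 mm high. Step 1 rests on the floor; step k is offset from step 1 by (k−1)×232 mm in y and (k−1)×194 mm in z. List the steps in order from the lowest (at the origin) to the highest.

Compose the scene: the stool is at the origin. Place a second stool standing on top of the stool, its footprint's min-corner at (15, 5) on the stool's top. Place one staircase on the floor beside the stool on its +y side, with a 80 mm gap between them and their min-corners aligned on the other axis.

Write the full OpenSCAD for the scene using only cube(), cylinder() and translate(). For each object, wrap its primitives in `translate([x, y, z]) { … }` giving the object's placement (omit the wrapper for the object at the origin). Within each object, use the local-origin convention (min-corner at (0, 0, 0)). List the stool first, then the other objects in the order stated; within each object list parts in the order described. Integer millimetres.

translate([0, 0, 398]) cube([341, 297, 22]);
cube([42, 42, 398]);
translate([299, 0, 0]) cube([42, 42, 398]);
translate([0, 255, 0]) cube([42, 42, 398]);
translate([299, 255, 0]) cube([42, 42, 398]);
translate([15, 5, 420]) {
  translate([0, 0, 367]) cube([263, 266, 24]);
  translate([18, 18, 0]) cylinder(h = 367, r = 18);
  translate([245, 18, 0]) cylinder(h = 367, r = 18);
  translate([18, 248, 0]) cylinder(h = 367, r = 18);
  translate([245, 248, 0]) cylinder(h = 367, r = 18);
}
translate([0, 377, 0]) {
  cube([872, 232, 194]);
  translate([0, 232, 194]) cube([872, 232, 194]);
  translate([0, 464, 388]) cube([872, 232, 194]);
  translate([0, 696, 582]) cube([872, 232, 194]);
  translate([0, 928, 776]) cube([872, 232, 194]);
  translate([0, 1160, 970]) cube([872, 232, 194]);
  translate([0, 1392, 1164]) cube([872, 232, 194]);
}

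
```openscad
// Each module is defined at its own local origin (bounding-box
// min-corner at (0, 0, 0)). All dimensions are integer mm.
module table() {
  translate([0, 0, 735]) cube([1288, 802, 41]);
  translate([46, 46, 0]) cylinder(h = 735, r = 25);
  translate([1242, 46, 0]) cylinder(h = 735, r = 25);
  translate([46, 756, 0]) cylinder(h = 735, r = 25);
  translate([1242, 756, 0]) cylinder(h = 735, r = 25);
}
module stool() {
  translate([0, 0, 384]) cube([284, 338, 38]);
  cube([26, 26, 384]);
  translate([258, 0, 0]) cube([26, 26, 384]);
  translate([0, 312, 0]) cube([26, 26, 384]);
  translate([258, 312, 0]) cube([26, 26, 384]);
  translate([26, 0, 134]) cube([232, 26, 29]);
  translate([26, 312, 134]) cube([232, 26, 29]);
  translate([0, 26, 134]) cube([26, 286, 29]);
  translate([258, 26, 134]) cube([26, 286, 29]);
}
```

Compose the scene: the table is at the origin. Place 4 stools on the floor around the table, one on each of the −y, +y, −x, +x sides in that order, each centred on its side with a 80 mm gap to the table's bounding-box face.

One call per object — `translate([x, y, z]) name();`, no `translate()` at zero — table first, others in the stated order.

table();
translate([502, -418, 0]) stool();
translate([502, 882, 0]) stool();
translate([-364, 232, 0]) stool();
translate([1368, 232, 0]) stool();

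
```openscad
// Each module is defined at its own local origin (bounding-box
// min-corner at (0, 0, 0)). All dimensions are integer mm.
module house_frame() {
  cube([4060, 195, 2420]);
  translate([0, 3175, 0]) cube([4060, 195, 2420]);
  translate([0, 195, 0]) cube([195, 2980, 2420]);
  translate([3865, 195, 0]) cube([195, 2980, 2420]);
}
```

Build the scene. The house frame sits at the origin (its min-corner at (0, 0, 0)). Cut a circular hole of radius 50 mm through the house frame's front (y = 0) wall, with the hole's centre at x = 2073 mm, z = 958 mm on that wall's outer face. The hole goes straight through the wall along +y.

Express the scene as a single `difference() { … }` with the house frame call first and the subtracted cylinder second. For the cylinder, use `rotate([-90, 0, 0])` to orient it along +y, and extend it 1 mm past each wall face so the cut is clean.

difference() {
  house_frame();
  translate([2073, -1, 958]) rotate([-90, 0, 0]) cylinder(h = 197, r = 50);
}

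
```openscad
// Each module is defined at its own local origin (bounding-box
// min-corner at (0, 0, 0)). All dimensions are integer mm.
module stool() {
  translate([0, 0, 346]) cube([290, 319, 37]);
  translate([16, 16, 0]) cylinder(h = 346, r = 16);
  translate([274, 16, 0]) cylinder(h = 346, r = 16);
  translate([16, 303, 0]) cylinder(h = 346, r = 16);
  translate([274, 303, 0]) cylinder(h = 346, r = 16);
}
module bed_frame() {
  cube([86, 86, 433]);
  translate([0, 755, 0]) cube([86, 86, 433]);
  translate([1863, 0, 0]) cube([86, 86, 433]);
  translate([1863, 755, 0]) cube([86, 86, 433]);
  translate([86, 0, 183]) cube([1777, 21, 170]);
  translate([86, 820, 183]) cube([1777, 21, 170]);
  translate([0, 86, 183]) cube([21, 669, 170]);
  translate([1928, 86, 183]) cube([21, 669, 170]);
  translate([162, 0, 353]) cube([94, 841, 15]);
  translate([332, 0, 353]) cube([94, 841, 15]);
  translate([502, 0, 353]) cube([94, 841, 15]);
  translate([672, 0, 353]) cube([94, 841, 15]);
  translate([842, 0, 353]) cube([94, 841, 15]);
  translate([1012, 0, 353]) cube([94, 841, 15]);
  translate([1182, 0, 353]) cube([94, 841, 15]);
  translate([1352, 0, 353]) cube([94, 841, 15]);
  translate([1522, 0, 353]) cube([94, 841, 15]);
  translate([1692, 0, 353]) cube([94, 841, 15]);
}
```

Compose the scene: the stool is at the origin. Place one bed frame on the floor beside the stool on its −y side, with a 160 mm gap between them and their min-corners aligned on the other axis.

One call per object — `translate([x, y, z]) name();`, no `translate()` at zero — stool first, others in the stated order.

stool();
translate([0, -1001, 0]) bed_frame();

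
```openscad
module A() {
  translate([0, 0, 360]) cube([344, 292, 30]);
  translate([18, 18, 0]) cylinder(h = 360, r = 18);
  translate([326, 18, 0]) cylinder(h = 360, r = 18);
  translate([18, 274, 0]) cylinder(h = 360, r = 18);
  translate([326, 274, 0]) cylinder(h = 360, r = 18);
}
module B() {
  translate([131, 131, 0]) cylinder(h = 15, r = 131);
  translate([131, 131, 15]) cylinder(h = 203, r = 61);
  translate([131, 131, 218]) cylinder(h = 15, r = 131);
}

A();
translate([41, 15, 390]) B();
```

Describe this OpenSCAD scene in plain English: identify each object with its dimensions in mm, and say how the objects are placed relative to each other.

A is a four-legged stool. The seat is 344×292 mm, 30 mm thick, top at z = 390 mm. It stands on four round legs, each 36 mm in diameter, from z = 0 to the seat underside, each leg's axis is inset half a diameter from the nearest pair of seat edges (so the leg's bounding box is flush with the corner).

B is a spool: two coaxial disc flanges of radius 131 mm and thickness 15 mm, joined by a core cylinder of radius 61 mm and height 203 mm. The lower flange rests on z = 0 and the three cylinders share a vertical axis.

The spool is on top of the stool, centred.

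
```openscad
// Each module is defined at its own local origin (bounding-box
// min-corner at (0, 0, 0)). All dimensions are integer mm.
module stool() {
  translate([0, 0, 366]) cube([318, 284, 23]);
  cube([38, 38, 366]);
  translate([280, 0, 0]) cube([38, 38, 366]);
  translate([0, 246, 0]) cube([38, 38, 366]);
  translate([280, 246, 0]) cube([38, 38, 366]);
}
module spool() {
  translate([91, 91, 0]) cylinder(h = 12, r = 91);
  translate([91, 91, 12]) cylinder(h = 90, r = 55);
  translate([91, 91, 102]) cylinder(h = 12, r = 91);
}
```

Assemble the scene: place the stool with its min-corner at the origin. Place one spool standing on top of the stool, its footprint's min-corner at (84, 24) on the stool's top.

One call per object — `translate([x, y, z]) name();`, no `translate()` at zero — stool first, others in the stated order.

stool();
translate([84, 24, 389]) spool();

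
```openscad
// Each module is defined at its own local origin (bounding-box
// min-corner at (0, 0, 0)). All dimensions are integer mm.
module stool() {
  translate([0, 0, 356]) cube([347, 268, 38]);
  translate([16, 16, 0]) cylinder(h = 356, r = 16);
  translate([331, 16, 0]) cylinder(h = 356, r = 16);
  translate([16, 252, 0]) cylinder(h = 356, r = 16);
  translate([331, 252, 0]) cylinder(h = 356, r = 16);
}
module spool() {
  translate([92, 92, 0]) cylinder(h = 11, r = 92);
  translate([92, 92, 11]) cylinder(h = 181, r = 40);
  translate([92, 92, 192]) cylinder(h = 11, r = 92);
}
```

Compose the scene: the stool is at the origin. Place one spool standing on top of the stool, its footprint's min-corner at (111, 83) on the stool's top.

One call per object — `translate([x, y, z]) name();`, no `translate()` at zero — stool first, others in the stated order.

stool();
translate([111, 83, 394]) spool();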